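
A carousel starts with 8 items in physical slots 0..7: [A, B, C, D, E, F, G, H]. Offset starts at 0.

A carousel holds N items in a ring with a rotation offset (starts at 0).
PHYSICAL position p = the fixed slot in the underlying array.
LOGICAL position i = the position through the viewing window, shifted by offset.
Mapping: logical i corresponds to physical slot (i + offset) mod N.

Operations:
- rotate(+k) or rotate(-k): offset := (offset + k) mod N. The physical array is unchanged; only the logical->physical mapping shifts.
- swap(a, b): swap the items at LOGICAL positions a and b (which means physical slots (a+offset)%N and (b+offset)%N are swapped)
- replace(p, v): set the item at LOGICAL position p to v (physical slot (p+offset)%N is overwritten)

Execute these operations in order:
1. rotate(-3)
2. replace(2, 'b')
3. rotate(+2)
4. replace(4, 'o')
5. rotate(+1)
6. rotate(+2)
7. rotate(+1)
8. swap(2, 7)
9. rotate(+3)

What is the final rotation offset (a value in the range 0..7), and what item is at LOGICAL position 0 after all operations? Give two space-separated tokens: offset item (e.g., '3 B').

After op 1 (rotate(-3)): offset=5, physical=[A,B,C,D,E,F,G,H], logical=[F,G,H,A,B,C,D,E]
After op 2 (replace(2, 'b')): offset=5, physical=[A,B,C,D,E,F,G,b], logical=[F,G,b,A,B,C,D,E]
After op 3 (rotate(+2)): offset=7, physical=[A,B,C,D,E,F,G,b], logical=[b,A,B,C,D,E,F,G]
After op 4 (replace(4, 'o')): offset=7, physical=[A,B,C,o,E,F,G,b], logical=[b,A,B,C,o,E,F,G]
After op 5 (rotate(+1)): offset=0, physical=[A,B,C,o,E,F,G,b], logical=[A,B,C,o,E,F,G,b]
After op 6 (rotate(+2)): offset=2, physical=[A,B,C,o,E,F,G,b], logical=[C,o,E,F,G,b,A,B]
After op 7 (rotate(+1)): offset=3, physical=[A,B,C,o,E,F,G,b], logical=[o,E,F,G,b,A,B,C]
After op 8 (swap(2, 7)): offset=3, physical=[A,B,F,o,E,C,G,b], logical=[o,E,C,G,b,A,B,F]
After op 9 (rotate(+3)): offset=6, physical=[A,B,F,o,E,C,G,b], logical=[G,b,A,B,F,o,E,C]

Answer: 6 G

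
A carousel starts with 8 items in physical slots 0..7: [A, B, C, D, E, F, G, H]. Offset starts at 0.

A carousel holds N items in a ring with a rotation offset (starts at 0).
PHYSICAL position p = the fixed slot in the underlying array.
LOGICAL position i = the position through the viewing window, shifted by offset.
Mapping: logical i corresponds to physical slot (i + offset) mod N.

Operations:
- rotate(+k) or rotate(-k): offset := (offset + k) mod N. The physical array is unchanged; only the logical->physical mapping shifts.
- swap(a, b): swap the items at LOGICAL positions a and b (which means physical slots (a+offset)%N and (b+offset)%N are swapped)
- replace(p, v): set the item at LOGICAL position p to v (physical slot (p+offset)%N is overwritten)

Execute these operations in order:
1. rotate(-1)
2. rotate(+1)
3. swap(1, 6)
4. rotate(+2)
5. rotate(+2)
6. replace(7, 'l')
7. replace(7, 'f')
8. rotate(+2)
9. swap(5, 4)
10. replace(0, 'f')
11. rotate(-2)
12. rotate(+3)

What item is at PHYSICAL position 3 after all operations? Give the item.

Answer: C

Derivation:
After op 1 (rotate(-1)): offset=7, physical=[A,B,C,D,E,F,G,H], logical=[H,A,B,C,D,E,F,G]
After op 2 (rotate(+1)): offset=0, physical=[A,B,C,D,E,F,G,H], logical=[A,B,C,D,E,F,G,H]
After op 3 (swap(1, 6)): offset=0, physical=[A,G,C,D,E,F,B,H], logical=[A,G,C,D,E,F,B,H]
After op 4 (rotate(+2)): offset=2, physical=[A,G,C,D,E,F,B,H], logical=[C,D,E,F,B,H,A,G]
After op 5 (rotate(+2)): offset=4, physical=[A,G,C,D,E,F,B,H], logical=[E,F,B,H,A,G,C,D]
After op 6 (replace(7, 'l')): offset=4, physical=[A,G,C,l,E,F,B,H], logical=[E,F,B,H,A,G,C,l]
After op 7 (replace(7, 'f')): offset=4, physical=[A,G,C,f,E,F,B,H], logical=[E,F,B,H,A,G,C,f]
After op 8 (rotate(+2)): offset=6, physical=[A,G,C,f,E,F,B,H], logical=[B,H,A,G,C,f,E,F]
After op 9 (swap(5, 4)): offset=6, physical=[A,G,f,C,E,F,B,H], logical=[B,H,A,G,f,C,E,F]
After op 10 (replace(0, 'f')): offset=6, physical=[A,G,f,C,E,F,f,H], logical=[f,H,A,G,f,C,E,F]
After op 11 (rotate(-2)): offset=4, physical=[A,G,f,C,E,F,f,H], logical=[E,F,f,H,A,G,f,C]
After op 12 (rotate(+3)): offset=7, physical=[A,G,f,C,E,F,f,H], logical=[H,A,G,f,C,E,F,f]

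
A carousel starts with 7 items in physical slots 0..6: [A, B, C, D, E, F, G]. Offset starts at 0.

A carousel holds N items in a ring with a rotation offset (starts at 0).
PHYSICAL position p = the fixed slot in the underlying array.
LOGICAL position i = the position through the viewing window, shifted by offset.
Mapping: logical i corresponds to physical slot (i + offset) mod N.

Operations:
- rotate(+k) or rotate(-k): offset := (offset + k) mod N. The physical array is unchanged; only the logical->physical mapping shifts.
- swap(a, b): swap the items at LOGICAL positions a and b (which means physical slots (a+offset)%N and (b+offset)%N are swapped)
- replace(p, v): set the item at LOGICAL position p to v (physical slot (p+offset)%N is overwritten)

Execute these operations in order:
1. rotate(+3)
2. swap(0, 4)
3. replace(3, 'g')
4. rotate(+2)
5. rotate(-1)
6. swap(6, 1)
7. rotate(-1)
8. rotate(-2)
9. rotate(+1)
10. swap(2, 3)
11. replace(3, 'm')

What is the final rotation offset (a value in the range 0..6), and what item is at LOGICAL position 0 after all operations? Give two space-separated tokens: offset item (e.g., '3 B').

Answer: 2 C

Derivation:
After op 1 (rotate(+3)): offset=3, physical=[A,B,C,D,E,F,G], logical=[D,E,F,G,A,B,C]
After op 2 (swap(0, 4)): offset=3, physical=[D,B,C,A,E,F,G], logical=[A,E,F,G,D,B,C]
After op 3 (replace(3, 'g')): offset=3, physical=[D,B,C,A,E,F,g], logical=[A,E,F,g,D,B,C]
After op 4 (rotate(+2)): offset=5, physical=[D,B,C,A,E,F,g], logical=[F,g,D,B,C,A,E]
After op 5 (rotate(-1)): offset=4, physical=[D,B,C,A,E,F,g], logical=[E,F,g,D,B,C,A]
After op 6 (swap(6, 1)): offset=4, physical=[D,B,C,F,E,A,g], logical=[E,A,g,D,B,C,F]
After op 7 (rotate(-1)): offset=3, physical=[D,B,C,F,E,A,g], logical=[F,E,A,g,D,B,C]
After op 8 (rotate(-2)): offset=1, physical=[D,B,C,F,E,A,g], logical=[B,C,F,E,A,g,D]
After op 9 (rotate(+1)): offset=2, physical=[D,B,C,F,E,A,g], logical=[C,F,E,A,g,D,B]
After op 10 (swap(2, 3)): offset=2, physical=[D,B,C,F,A,E,g], logical=[C,F,A,E,g,D,B]
After op 11 (replace(3, 'm')): offset=2, physical=[D,B,C,F,A,m,g], logical=[C,F,A,m,g,D,B]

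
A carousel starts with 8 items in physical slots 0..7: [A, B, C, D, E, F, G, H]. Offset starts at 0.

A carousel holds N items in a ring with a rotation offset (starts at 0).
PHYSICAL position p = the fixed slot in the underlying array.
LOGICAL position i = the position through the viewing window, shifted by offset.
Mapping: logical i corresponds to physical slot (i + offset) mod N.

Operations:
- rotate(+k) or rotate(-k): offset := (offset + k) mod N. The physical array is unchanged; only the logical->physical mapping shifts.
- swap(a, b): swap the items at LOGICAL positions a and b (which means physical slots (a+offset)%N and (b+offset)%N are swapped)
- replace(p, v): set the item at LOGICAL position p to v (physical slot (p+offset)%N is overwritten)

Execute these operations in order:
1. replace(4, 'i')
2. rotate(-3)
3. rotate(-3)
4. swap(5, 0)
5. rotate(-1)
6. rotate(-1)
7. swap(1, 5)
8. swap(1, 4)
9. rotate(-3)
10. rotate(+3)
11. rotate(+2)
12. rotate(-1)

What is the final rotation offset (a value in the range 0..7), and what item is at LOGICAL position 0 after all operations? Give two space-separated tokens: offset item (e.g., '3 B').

After op 1 (replace(4, 'i')): offset=0, physical=[A,B,C,D,i,F,G,H], logical=[A,B,C,D,i,F,G,H]
After op 2 (rotate(-3)): offset=5, physical=[A,B,C,D,i,F,G,H], logical=[F,G,H,A,B,C,D,i]
After op 3 (rotate(-3)): offset=2, physical=[A,B,C,D,i,F,G,H], logical=[C,D,i,F,G,H,A,B]
After op 4 (swap(5, 0)): offset=2, physical=[A,B,H,D,i,F,G,C], logical=[H,D,i,F,G,C,A,B]
After op 5 (rotate(-1)): offset=1, physical=[A,B,H,D,i,F,G,C], logical=[B,H,D,i,F,G,C,A]
After op 6 (rotate(-1)): offset=0, physical=[A,B,H,D,i,F,G,C], logical=[A,B,H,D,i,F,G,C]
After op 7 (swap(1, 5)): offset=0, physical=[A,F,H,D,i,B,G,C], logical=[A,F,H,D,i,B,G,C]
After op 8 (swap(1, 4)): offset=0, physical=[A,i,H,D,F,B,G,C], logical=[A,i,H,D,F,B,G,C]
After op 9 (rotate(-3)): offset=5, physical=[A,i,H,D,F,B,G,C], logical=[B,G,C,A,i,H,D,F]
After op 10 (rotate(+3)): offset=0, physical=[A,i,H,D,F,B,G,C], logical=[A,i,H,D,F,B,G,C]
After op 11 (rotate(+2)): offset=2, physical=[A,i,H,D,F,B,G,C], logical=[H,D,F,B,G,C,A,i]
After op 12 (rotate(-1)): offset=1, physical=[A,i,H,D,F,B,G,C], logical=[i,H,D,F,B,G,C,A]

Answer: 1 i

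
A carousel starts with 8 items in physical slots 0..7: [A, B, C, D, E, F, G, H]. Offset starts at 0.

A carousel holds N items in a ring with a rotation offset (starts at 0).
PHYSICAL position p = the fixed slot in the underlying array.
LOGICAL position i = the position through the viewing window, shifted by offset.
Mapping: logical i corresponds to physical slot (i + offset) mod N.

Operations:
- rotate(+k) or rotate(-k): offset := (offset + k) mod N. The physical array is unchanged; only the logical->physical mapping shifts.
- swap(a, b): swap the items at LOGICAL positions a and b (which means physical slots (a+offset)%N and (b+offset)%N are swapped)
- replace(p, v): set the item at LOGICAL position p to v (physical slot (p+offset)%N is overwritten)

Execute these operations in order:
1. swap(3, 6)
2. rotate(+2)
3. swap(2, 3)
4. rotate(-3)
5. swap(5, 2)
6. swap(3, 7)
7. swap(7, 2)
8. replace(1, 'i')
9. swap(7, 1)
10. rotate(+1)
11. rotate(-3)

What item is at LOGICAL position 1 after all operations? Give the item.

After op 1 (swap(3, 6)): offset=0, physical=[A,B,C,G,E,F,D,H], logical=[A,B,C,G,E,F,D,H]
After op 2 (rotate(+2)): offset=2, physical=[A,B,C,G,E,F,D,H], logical=[C,G,E,F,D,H,A,B]
After op 3 (swap(2, 3)): offset=2, physical=[A,B,C,G,F,E,D,H], logical=[C,G,F,E,D,H,A,B]
After op 4 (rotate(-3)): offset=7, physical=[A,B,C,G,F,E,D,H], logical=[H,A,B,C,G,F,E,D]
After op 5 (swap(5, 2)): offset=7, physical=[A,F,C,G,B,E,D,H], logical=[H,A,F,C,G,B,E,D]
After op 6 (swap(3, 7)): offset=7, physical=[A,F,D,G,B,E,C,H], logical=[H,A,F,D,G,B,E,C]
After op 7 (swap(7, 2)): offset=7, physical=[A,C,D,G,B,E,F,H], logical=[H,A,C,D,G,B,E,F]
After op 8 (replace(1, 'i')): offset=7, physical=[i,C,D,G,B,E,F,H], logical=[H,i,C,D,G,B,E,F]
After op 9 (swap(7, 1)): offset=7, physical=[F,C,D,G,B,E,i,H], logical=[H,F,C,D,G,B,E,i]
After op 10 (rotate(+1)): offset=0, physical=[F,C,D,G,B,E,i,H], logical=[F,C,D,G,B,E,i,H]
After op 11 (rotate(-3)): offset=5, physical=[F,C,D,G,B,E,i,H], logical=[E,i,H,F,C,D,G,B]

Answer: i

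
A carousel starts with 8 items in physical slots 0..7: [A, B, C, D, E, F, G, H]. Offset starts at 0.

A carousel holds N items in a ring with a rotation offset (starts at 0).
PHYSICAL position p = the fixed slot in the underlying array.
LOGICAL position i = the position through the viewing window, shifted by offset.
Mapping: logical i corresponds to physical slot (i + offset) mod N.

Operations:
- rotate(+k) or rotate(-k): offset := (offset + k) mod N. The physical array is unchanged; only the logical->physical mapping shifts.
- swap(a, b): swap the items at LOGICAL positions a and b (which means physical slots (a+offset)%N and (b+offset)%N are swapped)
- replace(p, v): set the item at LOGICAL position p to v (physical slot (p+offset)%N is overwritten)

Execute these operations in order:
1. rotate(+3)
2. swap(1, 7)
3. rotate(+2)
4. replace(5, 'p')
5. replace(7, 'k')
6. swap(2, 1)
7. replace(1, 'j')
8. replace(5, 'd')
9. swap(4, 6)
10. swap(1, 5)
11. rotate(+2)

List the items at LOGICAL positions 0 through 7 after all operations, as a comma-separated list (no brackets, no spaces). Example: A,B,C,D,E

Answer: G,A,D,j,B,k,F,d

Derivation:
After op 1 (rotate(+3)): offset=3, physical=[A,B,C,D,E,F,G,H], logical=[D,E,F,G,H,A,B,C]
After op 2 (swap(1, 7)): offset=3, physical=[A,B,E,D,C,F,G,H], logical=[D,C,F,G,H,A,B,E]
After op 3 (rotate(+2)): offset=5, physical=[A,B,E,D,C,F,G,H], logical=[F,G,H,A,B,E,D,C]
After op 4 (replace(5, 'p')): offset=5, physical=[A,B,p,D,C,F,G,H], logical=[F,G,H,A,B,p,D,C]
After op 5 (replace(7, 'k')): offset=5, physical=[A,B,p,D,k,F,G,H], logical=[F,G,H,A,B,p,D,k]
After op 6 (swap(2, 1)): offset=5, physical=[A,B,p,D,k,F,H,G], logical=[F,H,G,A,B,p,D,k]
After op 7 (replace(1, 'j')): offset=5, physical=[A,B,p,D,k,F,j,G], logical=[F,j,G,A,B,p,D,k]
After op 8 (replace(5, 'd')): offset=5, physical=[A,B,d,D,k,F,j,G], logical=[F,j,G,A,B,d,D,k]
After op 9 (swap(4, 6)): offset=5, physical=[A,D,d,B,k,F,j,G], logical=[F,j,G,A,D,d,B,k]
After op 10 (swap(1, 5)): offset=5, physical=[A,D,j,B,k,F,d,G], logical=[F,d,G,A,D,j,B,k]
After op 11 (rotate(+2)): offset=7, physical=[A,D,j,B,k,F,d,G], logical=[G,A,D,j,B,k,F,d]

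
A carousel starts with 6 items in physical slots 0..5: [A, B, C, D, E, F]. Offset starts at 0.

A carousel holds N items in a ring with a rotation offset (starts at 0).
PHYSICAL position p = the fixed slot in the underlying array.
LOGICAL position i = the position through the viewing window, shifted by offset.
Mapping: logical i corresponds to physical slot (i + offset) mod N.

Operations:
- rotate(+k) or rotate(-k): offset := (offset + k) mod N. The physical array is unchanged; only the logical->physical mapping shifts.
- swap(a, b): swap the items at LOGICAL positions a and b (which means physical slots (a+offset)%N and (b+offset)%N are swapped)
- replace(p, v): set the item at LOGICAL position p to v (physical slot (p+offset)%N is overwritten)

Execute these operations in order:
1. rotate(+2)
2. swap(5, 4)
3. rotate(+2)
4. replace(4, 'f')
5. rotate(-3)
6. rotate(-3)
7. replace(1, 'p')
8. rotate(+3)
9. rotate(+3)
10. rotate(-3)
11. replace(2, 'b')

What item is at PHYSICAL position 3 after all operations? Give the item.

Answer: b

Derivation:
After op 1 (rotate(+2)): offset=2, physical=[A,B,C,D,E,F], logical=[C,D,E,F,A,B]
After op 2 (swap(5, 4)): offset=2, physical=[B,A,C,D,E,F], logical=[C,D,E,F,B,A]
After op 3 (rotate(+2)): offset=4, physical=[B,A,C,D,E,F], logical=[E,F,B,A,C,D]
After op 4 (replace(4, 'f')): offset=4, physical=[B,A,f,D,E,F], logical=[E,F,B,A,f,D]
After op 5 (rotate(-3)): offset=1, physical=[B,A,f,D,E,F], logical=[A,f,D,E,F,B]
After op 6 (rotate(-3)): offset=4, physical=[B,A,f,D,E,F], logical=[E,F,B,A,f,D]
After op 7 (replace(1, 'p')): offset=4, physical=[B,A,f,D,E,p], logical=[E,p,B,A,f,D]
After op 8 (rotate(+3)): offset=1, physical=[B,A,f,D,E,p], logical=[A,f,D,E,p,B]
After op 9 (rotate(+3)): offset=4, physical=[B,A,f,D,E,p], logical=[E,p,B,A,f,D]
After op 10 (rotate(-3)): offset=1, physical=[B,A,f,D,E,p], logical=[A,f,D,E,p,B]
After op 11 (replace(2, 'b')): offset=1, physical=[B,A,f,b,E,p], logical=[A,f,b,E,p,B]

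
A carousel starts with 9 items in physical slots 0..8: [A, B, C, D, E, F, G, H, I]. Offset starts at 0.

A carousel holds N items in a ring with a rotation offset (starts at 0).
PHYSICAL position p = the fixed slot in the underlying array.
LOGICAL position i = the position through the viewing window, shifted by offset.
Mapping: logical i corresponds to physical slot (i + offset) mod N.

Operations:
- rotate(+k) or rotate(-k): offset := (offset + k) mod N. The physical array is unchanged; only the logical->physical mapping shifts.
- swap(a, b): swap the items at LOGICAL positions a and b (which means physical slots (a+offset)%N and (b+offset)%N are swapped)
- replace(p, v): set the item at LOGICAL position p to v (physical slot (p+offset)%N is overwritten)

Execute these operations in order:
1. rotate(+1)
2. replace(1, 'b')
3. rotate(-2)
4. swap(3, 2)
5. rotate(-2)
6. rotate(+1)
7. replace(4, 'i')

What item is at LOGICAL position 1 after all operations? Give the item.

After op 1 (rotate(+1)): offset=1, physical=[A,B,C,D,E,F,G,H,I], logical=[B,C,D,E,F,G,H,I,A]
After op 2 (replace(1, 'b')): offset=1, physical=[A,B,b,D,E,F,G,H,I], logical=[B,b,D,E,F,G,H,I,A]
After op 3 (rotate(-2)): offset=8, physical=[A,B,b,D,E,F,G,H,I], logical=[I,A,B,b,D,E,F,G,H]
After op 4 (swap(3, 2)): offset=8, physical=[A,b,B,D,E,F,G,H,I], logical=[I,A,b,B,D,E,F,G,H]
After op 5 (rotate(-2)): offset=6, physical=[A,b,B,D,E,F,G,H,I], logical=[G,H,I,A,b,B,D,E,F]
After op 6 (rotate(+1)): offset=7, physical=[A,b,B,D,E,F,G,H,I], logical=[H,I,A,b,B,D,E,F,G]
After op 7 (replace(4, 'i')): offset=7, physical=[A,b,i,D,E,F,G,H,I], logical=[H,I,A,b,i,D,E,F,G]

Answer: I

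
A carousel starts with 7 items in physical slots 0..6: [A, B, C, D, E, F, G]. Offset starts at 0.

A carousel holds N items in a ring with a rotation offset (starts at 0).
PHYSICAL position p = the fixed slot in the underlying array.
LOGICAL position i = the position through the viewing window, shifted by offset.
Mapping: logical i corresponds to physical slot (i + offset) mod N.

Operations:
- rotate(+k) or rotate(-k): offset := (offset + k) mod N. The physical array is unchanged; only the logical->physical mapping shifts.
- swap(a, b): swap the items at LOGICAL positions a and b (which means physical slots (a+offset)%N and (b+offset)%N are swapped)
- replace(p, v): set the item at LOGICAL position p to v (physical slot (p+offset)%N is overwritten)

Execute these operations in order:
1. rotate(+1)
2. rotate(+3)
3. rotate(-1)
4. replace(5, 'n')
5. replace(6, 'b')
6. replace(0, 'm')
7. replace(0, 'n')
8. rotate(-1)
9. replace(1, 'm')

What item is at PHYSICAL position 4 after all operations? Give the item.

Answer: E

Derivation:
After op 1 (rotate(+1)): offset=1, physical=[A,B,C,D,E,F,G], logical=[B,C,D,E,F,G,A]
After op 2 (rotate(+3)): offset=4, physical=[A,B,C,D,E,F,G], logical=[E,F,G,A,B,C,D]
After op 3 (rotate(-1)): offset=3, physical=[A,B,C,D,E,F,G], logical=[D,E,F,G,A,B,C]
After op 4 (replace(5, 'n')): offset=3, physical=[A,n,C,D,E,F,G], logical=[D,E,F,G,A,n,C]
After op 5 (replace(6, 'b')): offset=3, physical=[A,n,b,D,E,F,G], logical=[D,E,F,G,A,n,b]
After op 6 (replace(0, 'm')): offset=3, physical=[A,n,b,m,E,F,G], logical=[m,E,F,G,A,n,b]
After op 7 (replace(0, 'n')): offset=3, physical=[A,n,b,n,E,F,G], logical=[n,E,F,G,A,n,b]
After op 8 (rotate(-1)): offset=2, physical=[A,n,b,n,E,F,G], logical=[b,n,E,F,G,A,n]
After op 9 (replace(1, 'm')): offset=2, physical=[A,n,b,m,E,F,G], logical=[b,m,E,F,G,A,n]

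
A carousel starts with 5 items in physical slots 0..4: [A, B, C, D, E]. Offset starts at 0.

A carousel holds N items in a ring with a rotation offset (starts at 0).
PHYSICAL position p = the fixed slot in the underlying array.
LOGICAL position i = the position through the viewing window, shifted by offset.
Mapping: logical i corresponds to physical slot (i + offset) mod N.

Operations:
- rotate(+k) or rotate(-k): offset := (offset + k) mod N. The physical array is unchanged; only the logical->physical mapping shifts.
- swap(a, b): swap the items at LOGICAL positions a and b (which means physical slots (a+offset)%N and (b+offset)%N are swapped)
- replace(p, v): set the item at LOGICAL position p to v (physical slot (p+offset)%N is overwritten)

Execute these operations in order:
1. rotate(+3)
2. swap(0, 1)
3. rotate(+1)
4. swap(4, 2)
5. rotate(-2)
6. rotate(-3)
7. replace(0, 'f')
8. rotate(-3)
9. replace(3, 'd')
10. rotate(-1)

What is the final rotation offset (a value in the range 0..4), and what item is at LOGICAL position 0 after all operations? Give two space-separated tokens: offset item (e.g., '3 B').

After op 1 (rotate(+3)): offset=3, physical=[A,B,C,D,E], logical=[D,E,A,B,C]
After op 2 (swap(0, 1)): offset=3, physical=[A,B,C,E,D], logical=[E,D,A,B,C]
After op 3 (rotate(+1)): offset=4, physical=[A,B,C,E,D], logical=[D,A,B,C,E]
After op 4 (swap(4, 2)): offset=4, physical=[A,E,C,B,D], logical=[D,A,E,C,B]
After op 5 (rotate(-2)): offset=2, physical=[A,E,C,B,D], logical=[C,B,D,A,E]
After op 6 (rotate(-3)): offset=4, physical=[A,E,C,B,D], logical=[D,A,E,C,B]
After op 7 (replace(0, 'f')): offset=4, physical=[A,E,C,B,f], logical=[f,A,E,C,B]
After op 8 (rotate(-3)): offset=1, physical=[A,E,C,B,f], logical=[E,C,B,f,A]
After op 9 (replace(3, 'd')): offset=1, physical=[A,E,C,B,d], logical=[E,C,B,d,A]
After op 10 (rotate(-1)): offset=0, physical=[A,E,C,B,d], logical=[A,E,C,B,d]

Answer: 0 A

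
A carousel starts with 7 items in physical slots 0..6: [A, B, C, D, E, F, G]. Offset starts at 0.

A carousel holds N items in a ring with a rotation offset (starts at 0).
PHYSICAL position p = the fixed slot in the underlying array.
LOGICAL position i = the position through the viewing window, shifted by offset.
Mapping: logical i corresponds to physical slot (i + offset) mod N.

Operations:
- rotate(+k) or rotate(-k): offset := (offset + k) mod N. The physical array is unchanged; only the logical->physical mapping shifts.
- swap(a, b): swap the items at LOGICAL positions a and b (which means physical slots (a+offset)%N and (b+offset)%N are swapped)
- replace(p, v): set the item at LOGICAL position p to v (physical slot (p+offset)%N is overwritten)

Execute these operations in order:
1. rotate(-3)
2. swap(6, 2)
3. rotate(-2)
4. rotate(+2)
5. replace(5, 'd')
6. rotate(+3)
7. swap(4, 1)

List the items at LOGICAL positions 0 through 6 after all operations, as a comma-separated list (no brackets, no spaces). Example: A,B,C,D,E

After op 1 (rotate(-3)): offset=4, physical=[A,B,C,D,E,F,G], logical=[E,F,G,A,B,C,D]
After op 2 (swap(6, 2)): offset=4, physical=[A,B,C,G,E,F,D], logical=[E,F,D,A,B,C,G]
After op 3 (rotate(-2)): offset=2, physical=[A,B,C,G,E,F,D], logical=[C,G,E,F,D,A,B]
After op 4 (rotate(+2)): offset=4, physical=[A,B,C,G,E,F,D], logical=[E,F,D,A,B,C,G]
After op 5 (replace(5, 'd')): offset=4, physical=[A,B,d,G,E,F,D], logical=[E,F,D,A,B,d,G]
After op 6 (rotate(+3)): offset=0, physical=[A,B,d,G,E,F,D], logical=[A,B,d,G,E,F,D]
After op 7 (swap(4, 1)): offset=0, physical=[A,E,d,G,B,F,D], logical=[A,E,d,G,B,F,D]

Answer: A,E,d,G,B,F,D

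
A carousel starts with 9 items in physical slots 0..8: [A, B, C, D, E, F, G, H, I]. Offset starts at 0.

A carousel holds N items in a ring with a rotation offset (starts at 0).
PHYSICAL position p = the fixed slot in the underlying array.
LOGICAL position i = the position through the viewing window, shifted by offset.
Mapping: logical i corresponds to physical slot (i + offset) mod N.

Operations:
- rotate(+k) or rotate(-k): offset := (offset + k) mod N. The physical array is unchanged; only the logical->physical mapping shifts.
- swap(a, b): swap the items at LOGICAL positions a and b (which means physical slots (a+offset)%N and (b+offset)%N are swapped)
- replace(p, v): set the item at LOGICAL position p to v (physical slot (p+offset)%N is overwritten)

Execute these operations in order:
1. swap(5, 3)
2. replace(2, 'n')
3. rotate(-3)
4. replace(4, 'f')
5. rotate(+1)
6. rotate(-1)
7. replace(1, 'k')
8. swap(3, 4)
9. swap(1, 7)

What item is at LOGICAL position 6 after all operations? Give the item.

Answer: F

Derivation:
After op 1 (swap(5, 3)): offset=0, physical=[A,B,C,F,E,D,G,H,I], logical=[A,B,C,F,E,D,G,H,I]
After op 2 (replace(2, 'n')): offset=0, physical=[A,B,n,F,E,D,G,H,I], logical=[A,B,n,F,E,D,G,H,I]
After op 3 (rotate(-3)): offset=6, physical=[A,B,n,F,E,D,G,H,I], logical=[G,H,I,A,B,n,F,E,D]
After op 4 (replace(4, 'f')): offset=6, physical=[A,f,n,F,E,D,G,H,I], logical=[G,H,I,A,f,n,F,E,D]
After op 5 (rotate(+1)): offset=7, physical=[A,f,n,F,E,D,G,H,I], logical=[H,I,A,f,n,F,E,D,G]
After op 6 (rotate(-1)): offset=6, physical=[A,f,n,F,E,D,G,H,I], logical=[G,H,I,A,f,n,F,E,D]
After op 7 (replace(1, 'k')): offset=6, physical=[A,f,n,F,E,D,G,k,I], logical=[G,k,I,A,f,n,F,E,D]
After op 8 (swap(3, 4)): offset=6, physical=[f,A,n,F,E,D,G,k,I], logical=[G,k,I,f,A,n,F,E,D]
After op 9 (swap(1, 7)): offset=6, physical=[f,A,n,F,k,D,G,E,I], logical=[G,E,I,f,A,n,F,k,D]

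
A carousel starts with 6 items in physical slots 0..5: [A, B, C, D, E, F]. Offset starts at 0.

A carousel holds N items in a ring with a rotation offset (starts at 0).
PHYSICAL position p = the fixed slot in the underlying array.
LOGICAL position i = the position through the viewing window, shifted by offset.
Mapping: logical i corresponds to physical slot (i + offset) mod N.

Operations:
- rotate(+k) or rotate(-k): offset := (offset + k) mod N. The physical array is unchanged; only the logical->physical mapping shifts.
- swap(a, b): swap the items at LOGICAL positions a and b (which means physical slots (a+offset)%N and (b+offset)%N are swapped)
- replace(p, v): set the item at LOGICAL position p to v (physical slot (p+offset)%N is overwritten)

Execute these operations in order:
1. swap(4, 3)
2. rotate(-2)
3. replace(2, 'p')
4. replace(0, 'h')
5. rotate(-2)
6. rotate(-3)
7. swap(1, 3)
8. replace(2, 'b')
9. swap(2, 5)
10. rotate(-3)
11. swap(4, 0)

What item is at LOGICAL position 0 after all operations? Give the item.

Answer: C

Derivation:
After op 1 (swap(4, 3)): offset=0, physical=[A,B,C,E,D,F], logical=[A,B,C,E,D,F]
After op 2 (rotate(-2)): offset=4, physical=[A,B,C,E,D,F], logical=[D,F,A,B,C,E]
After op 3 (replace(2, 'p')): offset=4, physical=[p,B,C,E,D,F], logical=[D,F,p,B,C,E]
After op 4 (replace(0, 'h')): offset=4, physical=[p,B,C,E,h,F], logical=[h,F,p,B,C,E]
After op 5 (rotate(-2)): offset=2, physical=[p,B,C,E,h,F], logical=[C,E,h,F,p,B]
After op 6 (rotate(-3)): offset=5, physical=[p,B,C,E,h,F], logical=[F,p,B,C,E,h]
After op 7 (swap(1, 3)): offset=5, physical=[C,B,p,E,h,F], logical=[F,C,B,p,E,h]
After op 8 (replace(2, 'b')): offset=5, physical=[C,b,p,E,h,F], logical=[F,C,b,p,E,h]
After op 9 (swap(2, 5)): offset=5, physical=[C,h,p,E,b,F], logical=[F,C,h,p,E,b]
After op 10 (rotate(-3)): offset=2, physical=[C,h,p,E,b,F], logical=[p,E,b,F,C,h]
After op 11 (swap(4, 0)): offset=2, physical=[p,h,C,E,b,F], logical=[C,E,b,F,p,h]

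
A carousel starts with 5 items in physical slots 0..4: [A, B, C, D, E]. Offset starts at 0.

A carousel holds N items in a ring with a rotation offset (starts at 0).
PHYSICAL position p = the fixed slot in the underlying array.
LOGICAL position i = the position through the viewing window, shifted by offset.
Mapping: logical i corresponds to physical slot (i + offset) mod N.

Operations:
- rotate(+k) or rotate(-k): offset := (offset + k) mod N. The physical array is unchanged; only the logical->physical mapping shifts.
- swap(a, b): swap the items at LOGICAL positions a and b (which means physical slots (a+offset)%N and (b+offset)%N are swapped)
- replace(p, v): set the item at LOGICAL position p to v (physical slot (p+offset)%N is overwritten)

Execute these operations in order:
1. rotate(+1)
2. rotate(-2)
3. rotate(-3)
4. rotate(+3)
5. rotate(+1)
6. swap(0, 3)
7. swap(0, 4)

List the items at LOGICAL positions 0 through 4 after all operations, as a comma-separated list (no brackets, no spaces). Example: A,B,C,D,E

Answer: E,B,C,A,D

Derivation:
After op 1 (rotate(+1)): offset=1, physical=[A,B,C,D,E], logical=[B,C,D,E,A]
After op 2 (rotate(-2)): offset=4, physical=[A,B,C,D,E], logical=[E,A,B,C,D]
After op 3 (rotate(-3)): offset=1, physical=[A,B,C,D,E], logical=[B,C,D,E,A]
After op 4 (rotate(+3)): offset=4, physical=[A,B,C,D,E], logical=[E,A,B,C,D]
After op 5 (rotate(+1)): offset=0, physical=[A,B,C,D,E], logical=[A,B,C,D,E]
After op 6 (swap(0, 3)): offset=0, physical=[D,B,C,A,E], logical=[D,B,C,A,E]
After op 7 (swap(0, 4)): offset=0, physical=[E,B,C,A,D], logical=[E,B,C,A,D]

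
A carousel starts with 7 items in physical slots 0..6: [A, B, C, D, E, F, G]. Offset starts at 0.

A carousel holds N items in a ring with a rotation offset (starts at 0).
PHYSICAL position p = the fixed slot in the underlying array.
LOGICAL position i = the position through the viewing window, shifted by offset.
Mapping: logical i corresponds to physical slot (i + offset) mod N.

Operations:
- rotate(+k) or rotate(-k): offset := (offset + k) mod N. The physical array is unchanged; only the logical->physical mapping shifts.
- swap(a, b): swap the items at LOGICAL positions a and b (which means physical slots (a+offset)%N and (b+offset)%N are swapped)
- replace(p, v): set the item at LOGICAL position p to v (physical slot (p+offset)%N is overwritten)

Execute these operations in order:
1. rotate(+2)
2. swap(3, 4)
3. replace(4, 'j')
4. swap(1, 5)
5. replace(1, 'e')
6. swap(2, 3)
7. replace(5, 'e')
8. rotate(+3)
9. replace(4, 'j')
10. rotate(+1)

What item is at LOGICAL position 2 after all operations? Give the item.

After op 1 (rotate(+2)): offset=2, physical=[A,B,C,D,E,F,G], logical=[C,D,E,F,G,A,B]
After op 2 (swap(3, 4)): offset=2, physical=[A,B,C,D,E,G,F], logical=[C,D,E,G,F,A,B]
After op 3 (replace(4, 'j')): offset=2, physical=[A,B,C,D,E,G,j], logical=[C,D,E,G,j,A,B]
After op 4 (swap(1, 5)): offset=2, physical=[D,B,C,A,E,G,j], logical=[C,A,E,G,j,D,B]
After op 5 (replace(1, 'e')): offset=2, physical=[D,B,C,e,E,G,j], logical=[C,e,E,G,j,D,B]
After op 6 (swap(2, 3)): offset=2, physical=[D,B,C,e,G,E,j], logical=[C,e,G,E,j,D,B]
After op 7 (replace(5, 'e')): offset=2, physical=[e,B,C,e,G,E,j], logical=[C,e,G,E,j,e,B]
After op 8 (rotate(+3)): offset=5, physical=[e,B,C,e,G,E,j], logical=[E,j,e,B,C,e,G]
After op 9 (replace(4, 'j')): offset=5, physical=[e,B,j,e,G,E,j], logical=[E,j,e,B,j,e,G]
After op 10 (rotate(+1)): offset=6, physical=[e,B,j,e,G,E,j], logical=[j,e,B,j,e,G,E]

Answer: B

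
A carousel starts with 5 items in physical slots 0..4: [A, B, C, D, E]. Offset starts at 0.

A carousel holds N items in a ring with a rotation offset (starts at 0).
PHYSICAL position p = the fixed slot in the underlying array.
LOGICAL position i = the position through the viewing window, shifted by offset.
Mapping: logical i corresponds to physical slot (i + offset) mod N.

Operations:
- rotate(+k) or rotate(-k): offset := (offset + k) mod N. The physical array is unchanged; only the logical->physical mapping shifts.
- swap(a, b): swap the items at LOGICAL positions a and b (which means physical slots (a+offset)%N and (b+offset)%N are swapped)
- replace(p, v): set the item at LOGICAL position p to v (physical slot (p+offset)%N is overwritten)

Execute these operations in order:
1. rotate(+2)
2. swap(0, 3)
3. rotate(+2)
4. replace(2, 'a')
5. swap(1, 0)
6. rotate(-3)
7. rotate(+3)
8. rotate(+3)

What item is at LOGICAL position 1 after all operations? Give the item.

Answer: D

Derivation:
After op 1 (rotate(+2)): offset=2, physical=[A,B,C,D,E], logical=[C,D,E,A,B]
After op 2 (swap(0, 3)): offset=2, physical=[C,B,A,D,E], logical=[A,D,E,C,B]
After op 3 (rotate(+2)): offset=4, physical=[C,B,A,D,E], logical=[E,C,B,A,D]
After op 4 (replace(2, 'a')): offset=4, physical=[C,a,A,D,E], logical=[E,C,a,A,D]
After op 5 (swap(1, 0)): offset=4, physical=[E,a,A,D,C], logical=[C,E,a,A,D]
After op 6 (rotate(-3)): offset=1, physical=[E,a,A,D,C], logical=[a,A,D,C,E]
After op 7 (rotate(+3)): offset=4, physical=[E,a,A,D,C], logical=[C,E,a,A,D]
After op 8 (rotate(+3)): offset=2, physical=[E,a,A,D,C], logical=[A,D,C,E,a]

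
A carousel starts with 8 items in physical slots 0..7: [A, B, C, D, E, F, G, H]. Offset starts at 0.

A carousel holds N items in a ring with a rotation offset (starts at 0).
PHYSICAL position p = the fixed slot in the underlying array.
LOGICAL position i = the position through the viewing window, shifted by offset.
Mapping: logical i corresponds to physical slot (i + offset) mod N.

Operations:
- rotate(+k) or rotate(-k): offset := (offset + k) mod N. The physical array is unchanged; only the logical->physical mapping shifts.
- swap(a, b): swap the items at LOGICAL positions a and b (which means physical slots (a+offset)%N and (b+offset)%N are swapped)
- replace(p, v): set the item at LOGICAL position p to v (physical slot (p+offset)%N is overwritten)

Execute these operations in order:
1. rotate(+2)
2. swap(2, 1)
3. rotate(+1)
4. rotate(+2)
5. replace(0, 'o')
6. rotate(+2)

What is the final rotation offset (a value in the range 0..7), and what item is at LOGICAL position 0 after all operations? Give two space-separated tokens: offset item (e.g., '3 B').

After op 1 (rotate(+2)): offset=2, physical=[A,B,C,D,E,F,G,H], logical=[C,D,E,F,G,H,A,B]
After op 2 (swap(2, 1)): offset=2, physical=[A,B,C,E,D,F,G,H], logical=[C,E,D,F,G,H,A,B]
After op 3 (rotate(+1)): offset=3, physical=[A,B,C,E,D,F,G,H], logical=[E,D,F,G,H,A,B,C]
After op 4 (rotate(+2)): offset=5, physical=[A,B,C,E,D,F,G,H], logical=[F,G,H,A,B,C,E,D]
After op 5 (replace(0, 'o')): offset=5, physical=[A,B,C,E,D,o,G,H], logical=[o,G,H,A,B,C,E,D]
After op 6 (rotate(+2)): offset=7, physical=[A,B,C,E,D,o,G,H], logical=[H,A,B,C,E,D,o,G]

Answer: 7 H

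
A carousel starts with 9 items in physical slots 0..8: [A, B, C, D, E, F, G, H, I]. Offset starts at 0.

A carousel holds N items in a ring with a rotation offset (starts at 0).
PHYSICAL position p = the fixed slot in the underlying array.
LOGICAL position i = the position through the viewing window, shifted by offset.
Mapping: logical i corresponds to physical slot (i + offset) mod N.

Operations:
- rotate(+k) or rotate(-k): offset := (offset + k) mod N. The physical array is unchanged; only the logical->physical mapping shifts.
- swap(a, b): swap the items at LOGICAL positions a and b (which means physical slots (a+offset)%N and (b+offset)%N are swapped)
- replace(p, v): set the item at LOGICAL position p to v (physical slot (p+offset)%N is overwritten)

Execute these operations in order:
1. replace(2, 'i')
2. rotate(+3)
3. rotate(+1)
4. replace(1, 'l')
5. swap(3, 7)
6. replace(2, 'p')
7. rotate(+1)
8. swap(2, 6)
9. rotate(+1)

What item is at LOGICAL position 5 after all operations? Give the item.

After op 1 (replace(2, 'i')): offset=0, physical=[A,B,i,D,E,F,G,H,I], logical=[A,B,i,D,E,F,G,H,I]
After op 2 (rotate(+3)): offset=3, physical=[A,B,i,D,E,F,G,H,I], logical=[D,E,F,G,H,I,A,B,i]
After op 3 (rotate(+1)): offset=4, physical=[A,B,i,D,E,F,G,H,I], logical=[E,F,G,H,I,A,B,i,D]
After op 4 (replace(1, 'l')): offset=4, physical=[A,B,i,D,E,l,G,H,I], logical=[E,l,G,H,I,A,B,i,D]
After op 5 (swap(3, 7)): offset=4, physical=[A,B,H,D,E,l,G,i,I], logical=[E,l,G,i,I,A,B,H,D]
After op 6 (replace(2, 'p')): offset=4, physical=[A,B,H,D,E,l,p,i,I], logical=[E,l,p,i,I,A,B,H,D]
After op 7 (rotate(+1)): offset=5, physical=[A,B,H,D,E,l,p,i,I], logical=[l,p,i,I,A,B,H,D,E]
After op 8 (swap(2, 6)): offset=5, physical=[A,B,i,D,E,l,p,H,I], logical=[l,p,H,I,A,B,i,D,E]
After op 9 (rotate(+1)): offset=6, physical=[A,B,i,D,E,l,p,H,I], logical=[p,H,I,A,B,i,D,E,l]

Answer: i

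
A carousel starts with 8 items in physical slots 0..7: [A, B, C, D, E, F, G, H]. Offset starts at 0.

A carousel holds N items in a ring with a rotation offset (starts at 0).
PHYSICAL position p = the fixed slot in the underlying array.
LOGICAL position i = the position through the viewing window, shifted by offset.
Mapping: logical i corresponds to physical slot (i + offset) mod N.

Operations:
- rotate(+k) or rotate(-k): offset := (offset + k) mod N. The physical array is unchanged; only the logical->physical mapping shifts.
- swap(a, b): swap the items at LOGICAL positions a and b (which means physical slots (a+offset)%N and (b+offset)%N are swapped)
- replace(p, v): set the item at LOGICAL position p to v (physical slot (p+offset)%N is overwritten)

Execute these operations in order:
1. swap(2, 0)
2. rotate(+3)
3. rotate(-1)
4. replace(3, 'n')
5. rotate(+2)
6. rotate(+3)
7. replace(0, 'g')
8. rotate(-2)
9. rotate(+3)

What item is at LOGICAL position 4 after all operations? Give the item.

After op 1 (swap(2, 0)): offset=0, physical=[C,B,A,D,E,F,G,H], logical=[C,B,A,D,E,F,G,H]
After op 2 (rotate(+3)): offset=3, physical=[C,B,A,D,E,F,G,H], logical=[D,E,F,G,H,C,B,A]
After op 3 (rotate(-1)): offset=2, physical=[C,B,A,D,E,F,G,H], logical=[A,D,E,F,G,H,C,B]
After op 4 (replace(3, 'n')): offset=2, physical=[C,B,A,D,E,n,G,H], logical=[A,D,E,n,G,H,C,B]
After op 5 (rotate(+2)): offset=4, physical=[C,B,A,D,E,n,G,H], logical=[E,n,G,H,C,B,A,D]
After op 6 (rotate(+3)): offset=7, physical=[C,B,A,D,E,n,G,H], logical=[H,C,B,A,D,E,n,G]
After op 7 (replace(0, 'g')): offset=7, physical=[C,B,A,D,E,n,G,g], logical=[g,C,B,A,D,E,n,G]
After op 8 (rotate(-2)): offset=5, physical=[C,B,A,D,E,n,G,g], logical=[n,G,g,C,B,A,D,E]
After op 9 (rotate(+3)): offset=0, physical=[C,B,A,D,E,n,G,g], logical=[C,B,A,D,E,n,G,g]

Answer: E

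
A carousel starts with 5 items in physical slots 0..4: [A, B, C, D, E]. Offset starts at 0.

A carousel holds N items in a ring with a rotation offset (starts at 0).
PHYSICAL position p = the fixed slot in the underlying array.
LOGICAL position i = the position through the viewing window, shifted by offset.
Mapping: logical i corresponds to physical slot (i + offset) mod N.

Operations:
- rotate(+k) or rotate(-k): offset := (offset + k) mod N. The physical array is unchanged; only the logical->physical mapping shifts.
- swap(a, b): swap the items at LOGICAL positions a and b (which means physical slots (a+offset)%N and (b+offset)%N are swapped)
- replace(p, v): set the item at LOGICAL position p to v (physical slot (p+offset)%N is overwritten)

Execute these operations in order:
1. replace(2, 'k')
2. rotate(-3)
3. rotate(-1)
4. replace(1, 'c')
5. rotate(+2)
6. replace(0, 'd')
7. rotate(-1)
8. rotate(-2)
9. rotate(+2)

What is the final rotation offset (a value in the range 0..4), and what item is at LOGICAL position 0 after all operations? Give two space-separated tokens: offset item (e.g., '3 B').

Answer: 2 c

Derivation:
After op 1 (replace(2, 'k')): offset=0, physical=[A,B,k,D,E], logical=[A,B,k,D,E]
After op 2 (rotate(-3)): offset=2, physical=[A,B,k,D,E], logical=[k,D,E,A,B]
After op 3 (rotate(-1)): offset=1, physical=[A,B,k,D,E], logical=[B,k,D,E,A]
After op 4 (replace(1, 'c')): offset=1, physical=[A,B,c,D,E], logical=[B,c,D,E,A]
After op 5 (rotate(+2)): offset=3, physical=[A,B,c,D,E], logical=[D,E,A,B,c]
After op 6 (replace(0, 'd')): offset=3, physical=[A,B,c,d,E], logical=[d,E,A,B,c]
After op 7 (rotate(-1)): offset=2, physical=[A,B,c,d,E], logical=[c,d,E,A,B]
After op 8 (rotate(-2)): offset=0, physical=[A,B,c,d,E], logical=[A,B,c,d,E]
After op 9 (rotate(+2)): offset=2, physical=[A,B,c,d,E], logical=[c,d,E,A,B]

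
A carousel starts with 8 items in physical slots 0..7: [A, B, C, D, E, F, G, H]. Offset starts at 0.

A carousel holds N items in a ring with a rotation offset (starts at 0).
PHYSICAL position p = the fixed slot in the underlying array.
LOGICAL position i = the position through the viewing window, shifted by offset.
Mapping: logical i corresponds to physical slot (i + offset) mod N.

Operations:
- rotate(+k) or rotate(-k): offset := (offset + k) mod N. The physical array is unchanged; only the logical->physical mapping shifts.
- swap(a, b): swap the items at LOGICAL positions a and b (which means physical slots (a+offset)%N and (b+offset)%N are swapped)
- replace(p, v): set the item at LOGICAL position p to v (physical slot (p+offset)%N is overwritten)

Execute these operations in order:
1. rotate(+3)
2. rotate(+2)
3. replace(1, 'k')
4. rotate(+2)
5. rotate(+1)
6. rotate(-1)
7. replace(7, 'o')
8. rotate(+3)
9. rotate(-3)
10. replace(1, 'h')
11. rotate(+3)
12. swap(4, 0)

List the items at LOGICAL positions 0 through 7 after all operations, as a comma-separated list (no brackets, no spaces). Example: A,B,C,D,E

After op 1 (rotate(+3)): offset=3, physical=[A,B,C,D,E,F,G,H], logical=[D,E,F,G,H,A,B,C]
After op 2 (rotate(+2)): offset=5, physical=[A,B,C,D,E,F,G,H], logical=[F,G,H,A,B,C,D,E]
After op 3 (replace(1, 'k')): offset=5, physical=[A,B,C,D,E,F,k,H], logical=[F,k,H,A,B,C,D,E]
After op 4 (rotate(+2)): offset=7, physical=[A,B,C,D,E,F,k,H], logical=[H,A,B,C,D,E,F,k]
After op 5 (rotate(+1)): offset=0, physical=[A,B,C,D,E,F,k,H], logical=[A,B,C,D,E,F,k,H]
After op 6 (rotate(-1)): offset=7, physical=[A,B,C,D,E,F,k,H], logical=[H,A,B,C,D,E,F,k]
After op 7 (replace(7, 'o')): offset=7, physical=[A,B,C,D,E,F,o,H], logical=[H,A,B,C,D,E,F,o]
After op 8 (rotate(+3)): offset=2, physical=[A,B,C,D,E,F,o,H], logical=[C,D,E,F,o,H,A,B]
After op 9 (rotate(-3)): offset=7, physical=[A,B,C,D,E,F,o,H], logical=[H,A,B,C,D,E,F,o]
After op 10 (replace(1, 'h')): offset=7, physical=[h,B,C,D,E,F,o,H], logical=[H,h,B,C,D,E,F,o]
After op 11 (rotate(+3)): offset=2, physical=[h,B,C,D,E,F,o,H], logical=[C,D,E,F,o,H,h,B]
After op 12 (swap(4, 0)): offset=2, physical=[h,B,o,D,E,F,C,H], logical=[o,D,E,F,C,H,h,B]

Answer: o,D,E,F,C,H,h,B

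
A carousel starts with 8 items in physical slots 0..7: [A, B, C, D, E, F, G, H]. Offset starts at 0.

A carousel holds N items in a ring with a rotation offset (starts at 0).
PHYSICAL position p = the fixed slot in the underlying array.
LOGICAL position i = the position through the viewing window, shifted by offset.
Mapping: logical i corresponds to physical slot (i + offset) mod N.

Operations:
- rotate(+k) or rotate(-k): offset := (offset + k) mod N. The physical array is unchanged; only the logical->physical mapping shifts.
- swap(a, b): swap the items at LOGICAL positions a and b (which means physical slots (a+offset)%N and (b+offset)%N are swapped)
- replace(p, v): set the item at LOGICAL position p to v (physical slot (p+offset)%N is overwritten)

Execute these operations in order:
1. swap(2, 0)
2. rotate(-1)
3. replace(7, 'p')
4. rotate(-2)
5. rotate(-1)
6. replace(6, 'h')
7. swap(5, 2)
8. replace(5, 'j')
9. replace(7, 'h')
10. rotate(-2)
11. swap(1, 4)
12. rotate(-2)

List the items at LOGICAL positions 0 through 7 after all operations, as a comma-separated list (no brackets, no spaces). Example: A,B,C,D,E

Answer: C,j,h,B,E,F,h,H

Derivation:
After op 1 (swap(2, 0)): offset=0, physical=[C,B,A,D,E,F,G,H], logical=[C,B,A,D,E,F,G,H]
After op 2 (rotate(-1)): offset=7, physical=[C,B,A,D,E,F,G,H], logical=[H,C,B,A,D,E,F,G]
After op 3 (replace(7, 'p')): offset=7, physical=[C,B,A,D,E,F,p,H], logical=[H,C,B,A,D,E,F,p]
After op 4 (rotate(-2)): offset=5, physical=[C,B,A,D,E,F,p,H], logical=[F,p,H,C,B,A,D,E]
After op 5 (rotate(-1)): offset=4, physical=[C,B,A,D,E,F,p,H], logical=[E,F,p,H,C,B,A,D]
After op 6 (replace(6, 'h')): offset=4, physical=[C,B,h,D,E,F,p,H], logical=[E,F,p,H,C,B,h,D]
After op 7 (swap(5, 2)): offset=4, physical=[C,p,h,D,E,F,B,H], logical=[E,F,B,H,C,p,h,D]
After op 8 (replace(5, 'j')): offset=4, physical=[C,j,h,D,E,F,B,H], logical=[E,F,B,H,C,j,h,D]
After op 9 (replace(7, 'h')): offset=4, physical=[C,j,h,h,E,F,B,H], logical=[E,F,B,H,C,j,h,h]
After op 10 (rotate(-2)): offset=2, physical=[C,j,h,h,E,F,B,H], logical=[h,h,E,F,B,H,C,j]
After op 11 (swap(1, 4)): offset=2, physical=[C,j,h,B,E,F,h,H], logical=[h,B,E,F,h,H,C,j]
After op 12 (rotate(-2)): offset=0, physical=[C,j,h,B,E,F,h,H], logical=[C,j,h,B,E,F,h,H]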